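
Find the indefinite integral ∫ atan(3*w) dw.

Use integration by parts with u = arctan(3*w), dv = dw.
Then du = 3/(9*w**2 + 1) dw.

w*atan(3*w) - log(9*w**2 + 1)/6 + C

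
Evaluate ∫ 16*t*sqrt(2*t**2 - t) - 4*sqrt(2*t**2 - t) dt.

Let u = 2*t**2 - t, so du = (4*t - 1) dt.
Rewriting, the integral becomes 4·∫ √u du = 4·(2/3)u^(3/2).
Substituting back, u = 2*t**2 - t.

8*(2*t**2 - t)**(3/2)/3 + C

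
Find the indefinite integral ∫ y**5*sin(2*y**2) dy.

Let u = y², du = 2y dy; rewrite as (1/2)∫ u^2·sin(2u) du.
Now integrate by parts 2 times.

-y**4*cos(2*y**2)/4 + y**2*sin(2*y**2)/4 + cos(2*y**2)/8 + C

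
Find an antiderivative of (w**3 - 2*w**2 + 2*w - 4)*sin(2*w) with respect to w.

-w**3*cos(2*w)/2 + 3*w**2*sin(2*w)/4 + w**2*cos(2*w) - w*sin(2*w) - w*cos(2*w)/4 + sin(2*w)/8 + 3*cos(2*w)/2 + C

Use integration by parts with u = w**3 - 2*w**2 + 2*w - 4, dv = sin(2*w) dw, so v = -cos(2*w)/2.
Apply parts 3 times (tabular method): alternate signs, differentiate u down to 0, integrate dv up.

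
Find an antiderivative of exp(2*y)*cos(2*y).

exp(2*y)*sin(2*y)/4 + exp(2*y)*cos(2*y)/4 + C

Let I denote the integral. Integrate by parts with u = cos(2*y), dv = exp(2*y) dy, so v = exp(2*y)/2: I = exp(2*y)*cos(2*y)/2 + ∫ exp(2*y)*sin(2*y) dy.
Apply parts again with u = sin(2*y), dv = exp(2*y) dy: ∫ exp(2*y)*sin(2*y) dy = exp(2*y)*sin(2*y)/2 − I. Substituting back brings back I: I = exp(2*y)*sin(2*y)/2 + exp(2*y)*cos(2*y)/2 − I.
Solving for I: (1 + 1)·I equals the remaining terms, so I = (1/2)·(exp(2*y)*sin(2*y)/2 + exp(2*y)*cos(2*y)/2).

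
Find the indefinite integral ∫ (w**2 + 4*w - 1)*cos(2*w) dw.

w**2*sin(2*w)/2 + 2*w*sin(2*w) + w*cos(2*w)/2 - 3*sin(2*w)/4 + cos(2*w) + C

Use integration by parts with u = w**2 + 4*w - 1, dv = cos(2*w) dw, so v = sin(2*w)/2.
Apply parts 2 times (tabular method): alternate signs, differentiate u down to 0, integrate dv up.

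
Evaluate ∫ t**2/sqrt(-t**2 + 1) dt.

Substitute t = sin(θ), so dt = cos(θ) dθ and the radical becomes sqrt(-t**2 + 1) = cos(θ) by the Pythagorean identity.
Integrate the resulting trig expression in θ, then back-substitute θ = asin(t), sin(θ) = t, cos(θ) = sqrt(-t**2 + 1) (absorbing any constant into C).

-t*sqrt(-t**2 + 1)/2 + asin(t)/2 + C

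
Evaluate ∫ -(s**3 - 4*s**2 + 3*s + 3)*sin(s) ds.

s**3*cos(s) - 3*s**2*sin(s) - 4*s**2*cos(s) + 8*s*sin(s) - 3*s*cos(s) + 3*sin(s) + 11*cos(s) + C

Use integration by parts with u = s**3 - 4*s**2 + 3*s + 3, dv = -sin(s) ds, so v = cos(s).
Apply parts 3 times (tabular method): alternate signs, differentiate u down to 0, integrate dv up.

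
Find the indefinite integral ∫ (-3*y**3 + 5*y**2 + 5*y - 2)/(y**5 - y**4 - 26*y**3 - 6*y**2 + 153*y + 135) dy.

-227*log(y - 5)/768 + 23*log(y - 3)/288 + log(y + 1)/96 + 473*log(y + 3)/2304 + 109/(96*y + 288) + C

Factor the denominator: (y - 5)*(y - 3)*(y + 1)*(y + 3)**2.
Partial-fraction decomposition: 473/(2304*(y + 3)) - 109/(96*(y + 3)**2) + 1/(96*(y + 1)) + 23/(288*(y - 3)) - 227/(768*(y - 5)).
Integrate each term; A/(y−a) gives A·log|y−a|; A/(y−a)² gives −A/(y−a).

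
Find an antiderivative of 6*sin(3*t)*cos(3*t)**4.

-2*cos(3*t)**5/5 + C

Let u = cos(3*t), so du = (-3*sin(3*t)) dt.
Rewriting, the integral becomes -2·∫ u^4 du = -2·u^5/5.
Substituting back, u = cos(3*t).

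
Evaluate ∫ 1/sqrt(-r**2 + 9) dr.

asin(r/3) + C

Substitute r = 3·sin(θ), so dr = 3·cos(θ) dθ and the radical becomes sqrt(-r**2 + 9) = 3·cos(θ) by the Pythagorean identity.
Integrate the resulting trig expression in θ, then back-substitute θ = asin(r/3), sin(θ) = r/3, cos(θ) = sqrt(-r**2 + 9)/3 (absorbing any constant into C).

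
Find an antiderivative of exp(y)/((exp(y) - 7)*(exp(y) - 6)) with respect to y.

Let u = e^y, du = e^y dy.
The integral becomes ∫ du/((u-6)(u-7)); decompose into partial fractions.

log(exp(y) - 7) - log(exp(y) - 6) + C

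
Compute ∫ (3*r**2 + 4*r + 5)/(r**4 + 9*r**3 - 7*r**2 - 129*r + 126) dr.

11*log(r - 3)/45 - 3*log(r - 1)/28 + 89*log(r + 6)/63 - 31*log(r + 7)/20 + C

Factor the denominator: (r - 3)*(r - 1)*(r + 6)*(r + 7).
Partial-fraction decomposition: -31/(20*(r + 7)) + 89/(63*(r + 6)) - 3/(28*(r - 1)) + 11/(45*(r - 3)).
Integrate each term: A/(r−a) contributes A·log|r−a|.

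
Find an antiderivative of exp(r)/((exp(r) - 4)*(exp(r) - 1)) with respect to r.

Let u = e^r, du = e^r dr.
The integral becomes ∫ du/((u-4)(u-1)); decompose into partial fractions.

log(exp(r) - 4)/3 - log(exp(r) - 1)/3 + C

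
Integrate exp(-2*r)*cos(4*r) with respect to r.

Let I denote the integral. Integrate by parts with u = cos(4*r), dv = exp(-2*r) dr, so v = -exp(-2*r)/2: I = -exp(-2*r)*cos(4*r)/2 − 2·∫ exp(-2*r)*sin(4*r) dr.
Apply parts again with u = sin(4*r), dv = exp(-2*r) dr: ∫ exp(-2*r)*sin(4*r) dr = -exp(-2*r)*sin(4*r)/2 + 2·I. Substituting back brings back I: I = exp(-2*r)*sin(4*r) - exp(-2*r)*cos(4*r)/2 − 4·I.
Solving for I: (1 + 4)·I equals the remaining terms, so I = (1/5)·(exp(-2*r)*sin(4*r) - exp(-2*r)*cos(4*r)/2).

exp(-2*r)*sin(4*r)/5 - exp(-2*r)*cos(4*r)/10 + C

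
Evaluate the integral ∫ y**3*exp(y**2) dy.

(y**2 - 1)*exp(y**2)/2 + C

Let u = y², du = 2y dy; rewrite as (1/2)∫ u^1·exp(1u) du.
Now integrate by parts 1 time.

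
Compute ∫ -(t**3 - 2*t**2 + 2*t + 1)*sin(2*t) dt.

Use integration by parts with u = t**3 - 2*t**2 + 2*t + 1, dv = -sin(2*t) dt, so v = cos(2*t)/2.
Apply parts 3 times (tabular method): alternate signs, differentiate u down to 0, integrate dv up.

t**3*cos(2*t)/2 - 3*t**2*sin(2*t)/4 - t**2*cos(2*t) + t*sin(2*t) + t*cos(2*t)/4 - sin(2*t)/8 + cos(2*t) + C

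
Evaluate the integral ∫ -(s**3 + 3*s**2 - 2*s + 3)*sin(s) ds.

s**3*cos(s) - 3*s**2*sin(s) + 3*s**2*cos(s) - 6*s*sin(s) - 8*s*cos(s) + 8*sin(s) - 3*cos(s) + C

Use integration by parts with u = s**3 + 3*s**2 - 2*s + 3, dv = -sin(s) ds, so v = cos(s).
Apply parts 3 times (tabular method): alternate signs, differentiate u down to 0, integrate dv up.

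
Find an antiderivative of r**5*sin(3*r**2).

-r**4*cos(3*r**2)/6 + r**2*sin(3*r**2)/9 + cos(3*r**2)/27 + C

Let u = r², du = 2r dr; rewrite as (1/2)∫ u^2·sin(3u) du.
Now integrate by parts 2 times.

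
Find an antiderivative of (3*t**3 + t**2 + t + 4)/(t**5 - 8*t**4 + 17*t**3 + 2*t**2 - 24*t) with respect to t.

-log(t)/6 + 27*log(t - 4)/5 - 97*log(t - 3)/12 + 17*log(t - 2)/6 + log(t + 1)/60 + C

Factor the denominator: t*(t - 4)*(t - 3)*(t - 2)*(t + 1).
Partial-fraction decomposition: 1/(60*(t + 1)) + 17/(6*(t - 2)) - 97/(12*(t - 3)) + 27/(5*(t - 4)) - 1/(6*t).
Integrate each term: A/(t−a) contributes A·log|t−a|.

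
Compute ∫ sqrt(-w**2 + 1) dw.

w*sqrt(-w**2 + 1)/2 + asin(w)/2 + C

Substitute w = sin(θ), so dw = cos(θ) dθ and the radical becomes sqrt(-w**2 + 1) = cos(θ) by the Pythagorean identity.
Integrate the resulting trig expression in θ, then back-substitute θ = asin(w), sin(θ) = w, cos(θ) = sqrt(-w**2 + 1) (absorbing any constant into C).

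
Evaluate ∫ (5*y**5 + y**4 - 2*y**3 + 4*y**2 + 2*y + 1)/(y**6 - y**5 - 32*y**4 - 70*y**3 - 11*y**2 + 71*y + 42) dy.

85961*log(y - 7)/34560 - 11*log(y - 1)/288 + 65*log(y + 1)/256 - 115*log(y + 2)/27 + 1049*log(y + 3)/160 - 1/(32*y + 32) + C

Factor the denominator: (y - 7)*(y - 1)*(y + 1)**2*(y + 2)*(y + 3).
Partial-fraction decomposition: 1049/(160*(y + 3)) - 115/(27*(y + 2)) + 65/(256*(y + 1)) + 1/(32*(y + 1)**2) - 11/(288*(y - 1)) + 85961/(34560*(y - 7)).
Integrate each term; A/(y−a) gives A·log|y−a|; A/(y−a)² gives −A/(y−a).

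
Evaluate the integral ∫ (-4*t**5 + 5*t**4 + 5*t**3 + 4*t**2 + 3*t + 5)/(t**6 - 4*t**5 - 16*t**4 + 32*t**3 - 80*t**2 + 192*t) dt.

Factor the denominator: t*(t - 6)*(t - 2)*(t + 4)*(t**2 + 4).
Partial-fraction decomposition: -3*(127*t + 147)/(800*(t**2 + 4)) - 5113/(4800*(t + 4)) - 19/(384*(t - 2)) - 23377/(9600*(t - 6)) + 5/(192*t).
Integrate each term; A/(t−a) gives A·log|t−a|; the (Bt+D)/(t²+p²) term gives a log and an atan.

5*log(t)/192 - 23377*log(t - 6)/9600 - 19*log(t - 2)/384 - 5113*log(t + 4)/4800 - 381*log(t**2 + 4)/1600 - 441*atan(t/2)/1600 + C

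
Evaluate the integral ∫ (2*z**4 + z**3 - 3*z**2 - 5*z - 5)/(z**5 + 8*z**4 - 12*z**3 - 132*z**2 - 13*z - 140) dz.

Factor the denominator: (z - 4)*(z + 5)*(z + 7)*(z**2 + 1).
Partial-fraction decomposition: 3*(74*z + 7)/(5525*(z**2 + 1)) + 2171/(550*(z + 7)) - 535/(234*(z + 5)) + 503/(1683*(z - 4)).
Integrate each term; A/(z−a) gives A·log|z−a|; the (Bz+D)/(z²+p²) term gives a log and an atan.

503*log(z - 4)/1683 - 535*log(z + 5)/234 + 2171*log(z + 7)/550 + 111*log(z**2 + 1)/5525 + 21*atan(z)/5525 + C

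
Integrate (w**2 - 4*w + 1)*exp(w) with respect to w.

(w**2 - 6*w + 7)*exp(w) + C

Use integration by parts with u = w**2 - 4*w + 1, dv = exp(w) dw, so v = exp(w).
Apply parts 2 times (tabular method): alternate signs, differentiate u down to 0, integrate dv up.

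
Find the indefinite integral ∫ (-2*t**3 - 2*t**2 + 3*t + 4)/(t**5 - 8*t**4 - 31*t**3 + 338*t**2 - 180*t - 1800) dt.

-241*log(t - 6)/48 + 29438*log(t - 5)/5929 - 3*log(t + 2)/784 + 173*log(t + 6)/2904 - 281/(77*t - 385) + C

Factor the denominator: (t - 6)*(t - 5)**2*(t + 2)*(t + 6).
Partial-fraction decomposition: 173/(2904*(t + 6)) - 3/(784*(t + 2)) + 29438/(5929*(t - 5)) + 281/(77*(t - 5)**2) - 241/(48*(t - 6)).
Integrate each term; A/(t−a) gives A·log|t−a|; A/(t−a)² gives −A/(t−a).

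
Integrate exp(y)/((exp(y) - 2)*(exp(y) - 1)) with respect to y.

log(exp(y) - 2) - log(exp(y) - 1) + C

Let u = e^y, du = e^y dy.
The integral becomes ∫ du/((u-2)(u-1)); decompose into partial fractions.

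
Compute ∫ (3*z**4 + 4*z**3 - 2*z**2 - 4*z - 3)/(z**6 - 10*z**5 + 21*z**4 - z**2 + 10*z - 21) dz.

4223*log(z - 7)/4800 - 159*log(z - 3)/160 - log(z - 1)/24 + log(z + 1)/64 + 7*log(z**2 + 1)/100 - 3*atan(z)/25 + C

Factor the denominator: (z - 7)*(z - 3)*(z - 1)*(z + 1)*(z**2 + 1).
Partial-fraction decomposition: (7*z - 6)/(50*(z**2 + 1)) + 1/(64*(z + 1)) - 1/(24*(z - 1)) - 159/(160*(z - 3)) + 4223/(4800*(z - 7)).
Integrate each term; A/(z−a) gives A·log|z−a|; the (Bz+D)/(z²+p²) term gives a log and an atan.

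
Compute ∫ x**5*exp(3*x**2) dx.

(9*x**4 - 6*x**2 + 2)*exp(3*x**2)/54 + C

Let u = x², du = 2x dx; rewrite as (1/2)∫ u^2·exp(3u) du.
Now integrate by parts 2 times.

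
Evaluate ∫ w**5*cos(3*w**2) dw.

w**4*sin(3*w**2)/6 + w**2*cos(3*w**2)/9 - sin(3*w**2)/27 + C

Let u = w², du = 2w dw; rewrite as (1/2)∫ u^2·cos(3u) du.
Now integrate by parts 2 times.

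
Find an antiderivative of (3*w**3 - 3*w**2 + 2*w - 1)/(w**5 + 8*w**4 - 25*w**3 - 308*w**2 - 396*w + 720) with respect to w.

Factor the denominator: (w - 6)*(w - 1)*(w + 4)*(w + 5)*(w + 6).
Partial-fraction decomposition: -769/(168*(w + 6)) + 461/(66*(w + 5)) - 249/(100*(w + 4)) - 1/(1050*(w - 1)) + 551/(6600*(w - 6)).
Integrate each term: A/(w−a) contributes A·log|w−a|.

551*log(w - 6)/6600 - log(w - 1)/1050 - 249*log(w + 4)/100 + 461*log(w + 5)/66 - 769*log(w + 6)/168 + C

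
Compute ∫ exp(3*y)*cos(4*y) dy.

Let I denote the integral. Integrate by parts with u = cos(4*y), dv = exp(3*y) dy, so v = exp(3*y)/3: I = exp(3*y)*cos(4*y)/3 + (4/3)·∫ exp(3*y)*sin(4*y) dy.
Apply parts again with u = sin(4*y), dv = exp(3*y) dy: ∫ exp(3*y)*sin(4*y) dy = exp(3*y)*sin(4*y)/3 − (4/3)·I. Substituting back brings back I: I = 4*exp(3*y)*sin(4*y)/9 + exp(3*y)*cos(4*y)/3 − (16/9)·I.
Solving for I: (1 + 16/9)·I equals the remaining terms, so I = (9/25)·(4*exp(3*y)*sin(4*y)/9 + exp(3*y)*cos(4*y)/3).

4*exp(3*y)*sin(4*y)/25 + 3*exp(3*y)*cos(4*y)/25 + C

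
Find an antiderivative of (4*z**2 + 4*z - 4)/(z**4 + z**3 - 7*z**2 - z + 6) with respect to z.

Factor the denominator: (z - 2)*(z - 1)*(z + 1)*(z + 3).
Partial-fraction decomposition: -1/(2*(z + 3)) - 1/(3*(z + 1)) - 1/(2*(z - 1)) + 4/(3*(z - 2)).
Integrate each term: A/(z−a) contributes A·log|z−a|.

4*log(z - 2)/3 - log(z + 1)/3 - log(z**2 + 2*z - 3)/2 + C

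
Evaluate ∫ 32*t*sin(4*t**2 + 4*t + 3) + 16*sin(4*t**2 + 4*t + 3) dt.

Let u = 4*t**2 + 4*t + 3, so du = (8*t + 4) dt.
Rewriting, the integral becomes 4·∫ sin(u) du = 4·-cos(u).
Substituting back, u = 4*t**2 + 4*t + 3.

-4*cos(4*t**2 + 4*t + 3) + C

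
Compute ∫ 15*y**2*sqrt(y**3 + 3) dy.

Let u = y**3 + 3, so du = (3*y**2) dy.
Rewriting, the integral becomes 5·∫ √u du = 5·(2/3)u^(3/2).
Substituting back, u = y**3 + 3.

10*(y**3 + 3)**(3/2)/3 + C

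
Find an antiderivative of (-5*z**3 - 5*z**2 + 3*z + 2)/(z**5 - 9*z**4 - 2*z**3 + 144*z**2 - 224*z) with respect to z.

-log(z)/112 - 1937*log(z - 7)/1155 + 193*log(z - 4)/96 - 13*log(z - 2)/30 + 115*log(z + 4)/1056 + C

Factor the denominator: z*(z - 7)*(z - 4)*(z - 2)*(z + 4).
Partial-fraction decomposition: 115/(1056*(z + 4)) - 13/(30*(z - 2)) + 193/(96*(z - 4)) - 1937/(1155*(z - 7)) - 1/(112*z).
Integrate each term: A/(z−a) contributes A·log|z−a|.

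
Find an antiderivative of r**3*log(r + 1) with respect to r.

Use integration by parts with u = log(r + 1), dv = r**3 dr.
Then du = 1/(r + 1) dr and v = r**4/4.

r**4*log(r + 1)/4 - r**4/16 + r**3/12 - r**2/8 + r/4 - log(r + 1)/4 + C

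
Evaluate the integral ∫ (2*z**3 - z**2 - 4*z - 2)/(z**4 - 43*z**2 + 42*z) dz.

Factor the denominator: z*(z - 6)*(z - 1)*(z + 7).
Partial-fraction decomposition: 709/(728*(z + 7)) + 1/(8*(z - 1)) + 37/(39*(z - 6)) - 1/(21*z).
Integrate each term: A/(z−a) contributes A·log|z−a|.

-log(z)/21 + 37*log(z - 6)/39 + log(z - 1)/8 + 709*log(z + 7)/728 + C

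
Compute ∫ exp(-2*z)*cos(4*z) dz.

exp(-2*z)*sin(4*z)/5 - exp(-2*z)*cos(4*z)/10 + C

Let I denote the integral. Integrate by parts with u = cos(4*z), dv = exp(-2*z) dz, so v = -exp(-2*z)/2: I = -exp(-2*z)*cos(4*z)/2 − 2·∫ exp(-2*z)*sin(4*z) dz.
Apply parts again with u = sin(4*z), dv = exp(-2*z) dz: ∫ exp(-2*z)*sin(4*z) dz = -exp(-2*z)*sin(4*z)/2 + 2·I. Substituting back brings back I: I = exp(-2*z)*sin(4*z) - exp(-2*z)*cos(4*z)/2 − 4·I.
Solving for I: (1 + 4)·I equals the remaining terms, so I = (1/5)·(exp(-2*z)*sin(4*z) - exp(-2*z)*cos(4*z)/2).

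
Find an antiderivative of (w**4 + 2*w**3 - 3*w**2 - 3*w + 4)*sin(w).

-w**4*cos(w) + 4*w**3*sin(w) - 2*w**3*cos(w) + 6*w**2*sin(w) + 15*w**2*cos(w) - 30*w*sin(w) + 15*w*cos(w) - 15*sin(w) - 34*cos(w) + C

Use integration by parts with u = w**4 + 2*w**3 - 3*w**2 - 3*w + 4, dv = sin(w) dw, so v = -cos(w).
Apply parts 4 times (tabular method): alternate signs, differentiate u down to 0, integrate dv up.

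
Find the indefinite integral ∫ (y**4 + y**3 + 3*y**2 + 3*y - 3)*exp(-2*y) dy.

(-4*y**4 - 12*y**3 - 30*y**2 - 42*y - 9)*exp(-2*y)/8 + C

Use integration by parts with u = y**4 + y**3 + 3*y**2 + 3*y - 3, dv = exp(-2*y) dy, so v = -exp(-2*y)/2.
Apply parts 4 times (tabular method): alternate signs, differentiate u down to 0, integrate dv up.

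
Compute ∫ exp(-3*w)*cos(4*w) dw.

Let I denote the integral. Integrate by parts with u = cos(4*w), dv = exp(-3*w) dw, so v = -exp(-3*w)/3: I = -exp(-3*w)*cos(4*w)/3 − (4/3)·∫ exp(-3*w)*sin(4*w) dw.
Apply parts again with u = sin(4*w), dv = exp(-3*w) dw: ∫ exp(-3*w)*sin(4*w) dw = -exp(-3*w)*sin(4*w)/3 + (4/3)·I. Substituting back brings back I: I = 4*exp(-3*w)*sin(4*w)/9 - exp(-3*w)*cos(4*w)/3 − (16/9)·I.
Solving for I: (1 + 16/9)·I equals the remaining terms, so I = (9/25)·(4*exp(-3*w)*sin(4*w)/9 - exp(-3*w)*cos(4*w)/3).

4*exp(-3*w)*sin(4*w)/25 - 3*exp(-3*w)*cos(4*w)/25 + C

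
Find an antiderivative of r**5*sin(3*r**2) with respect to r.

Let u = r², du = 2r dr; rewrite as (1/2)∫ u^2·sin(3u) du.
Now integrate by parts 2 times.

-r**4*cos(3*r**2)/6 + r**2*sin(3*r**2)/9 + cos(3*r**2)/27 + C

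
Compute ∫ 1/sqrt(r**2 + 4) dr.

Substitute r = 2·tan(θ), so dr = 2·sec(θ)^2 dθ and the radical becomes sqrt(r**2 + 4) = 2·sec(θ) by the Pythagorean identity.
Integrate the resulting trig expression in θ, then back-substitute tan(θ) = r/2, sec(θ) = sqrt(r**2 + 4)/2 (absorbing any constant into C).

log(r + sqrt(r**2 + 4)) + C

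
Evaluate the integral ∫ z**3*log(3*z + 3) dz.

z**4*log(3*z + 3)/4 - z**4/16 + z**3/12 - z**2/8 + z/4 - log(z + 1)/4 + C

Use integration by parts with u = log(3*z + 3), dv = z**3 dz.
Then du = 3/(3*z + 3) dz and v = z**4/4.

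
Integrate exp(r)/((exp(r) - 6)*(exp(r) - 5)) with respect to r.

log(exp(r) - 6) - log(exp(r) - 5) + C

Let u = e^r, du = e^r dr.
The integral becomes ∫ du/((u-6)(u-5)); decompose into partial fractions.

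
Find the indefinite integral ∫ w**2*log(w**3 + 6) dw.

Let u = w**3 + 6, so du = (3*w**2) dw.
The integral becomes (1/3)·∫ log(u) du; integrate by parts with u′=log(u), dv′=du.

w**3*log(w**3 + 6)/3 - w**3/3 + 2*log(w**3 + 6) + C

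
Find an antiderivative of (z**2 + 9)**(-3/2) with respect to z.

z/(9*sqrt(z**2 + 9)) + C

Substitute z = 3·tan(θ), so dz = 3·sec(θ)^2 dθ and the radical becomes sqrt(z**2 + 9) = 3·sec(θ) by the Pythagorean identity.
Integrate the resulting trig expression in θ, then back-substitute tan(θ) = z/3, sec(θ) = sqrt(z**2 + 9)/3 (absorbing any constant into C).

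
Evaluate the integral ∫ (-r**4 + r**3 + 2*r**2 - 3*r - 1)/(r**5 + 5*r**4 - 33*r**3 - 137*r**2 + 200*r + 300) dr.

-233*log(r - 5)/990 + log(r - 2)/72 + log(r + 1)/180 + 49*log(r + 5)/20 - 1423*log(r + 6)/440 + C

Factor the denominator: (r - 5)*(r - 2)*(r + 1)*(r + 5)*(r + 6).
Partial-fraction decomposition: -1423/(440*(r + 6)) + 49/(20*(r + 5)) + 1/(180*(r + 1)) + 1/(72*(r - 2)) - 233/(990*(r - 5)).
Integrate each term: A/(r−a) contributes A·log|r−a|.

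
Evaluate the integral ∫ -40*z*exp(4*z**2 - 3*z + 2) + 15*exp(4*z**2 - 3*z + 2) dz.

-5*exp(4*z**2 - 3*z + 2) + C

Let u = 4*z**2 - 3*z + 2, so du = (8*z - 3) dz.
Rewriting, the integral becomes -5·∫ e^u du = -5·e^u.
Substituting back, u = 4*z**2 - 3*z + 2.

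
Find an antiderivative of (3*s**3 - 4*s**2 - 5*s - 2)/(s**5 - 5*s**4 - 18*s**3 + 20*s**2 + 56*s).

-log(s)/28 + 796*log(s - 7)/2835 + log(s - 2)/40 - 175*log(s + 2)/648 - 4/(9*s + 18) + C

Factor the denominator: s*(s - 7)*(s - 2)*(s + 2)**2.
Partial-fraction decomposition: -175/(648*(s + 2)) + 4/(9*(s + 2)**2) + 1/(40*(s - 2)) + 796/(2835*(s - 7)) - 1/(28*s).
Integrate each term; A/(s−a) gives A·log|s−a|; A/(s−a)² gives −A/(s−a).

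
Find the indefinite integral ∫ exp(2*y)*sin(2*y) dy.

exp(2*y)*sin(2*y)/4 - exp(2*y)*cos(2*y)/4 + C

Let I denote the integral. Integrate by parts with u = sin(2*y), dv = exp(2*y) dy, so v = exp(2*y)/2: I = exp(2*y)*sin(2*y)/2 − ∫ exp(2*y)*cos(2*y) dy.
Apply parts again with u = cos(2*y), dv = exp(2*y) dy: ∫ exp(2*y)*cos(2*y) dy = exp(2*y)*cos(2*y)/2 + I. Substituting back brings back I: I = exp(2*y)*sin(2*y)/2 - exp(2*y)*cos(2*y)/2 − I.
Solving for I: (1 + 1)·I equals the remaining terms, so I = (1/2)·(exp(2*y)*sin(2*y)/2 - exp(2*y)*cos(2*y)/2).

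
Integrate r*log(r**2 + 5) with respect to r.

r**2*log(r**2 + 5)/2 - r**2/2 + 5*log(r**2 + 5)/2 + C

Let u = r**2 + 5, so du = (2*r) dr.
The integral becomes (1/2)·∫ log(u) du; integrate by parts with u′=log(u), dv′=du.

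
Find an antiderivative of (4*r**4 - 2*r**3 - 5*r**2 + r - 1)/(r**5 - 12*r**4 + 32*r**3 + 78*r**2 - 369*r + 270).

4577*log(r - 6)/135 - 2129*log(r - 5)/64 + 227*log(r - 3)/72 + 3*log(r - 1)/160 + 329*log(r + 3)/1728 + C

Factor the denominator: (r - 6)*(r - 5)*(r - 3)*(r - 1)*(r + 3).
Partial-fraction decomposition: 329/(1728*(r + 3)) + 3/(160*(r - 1)) + 227/(72*(r - 3)) - 2129/(64*(r - 5)) + 4577/(135*(r - 6)).
Integrate each term: A/(r−a) contributes A·log|r−a|.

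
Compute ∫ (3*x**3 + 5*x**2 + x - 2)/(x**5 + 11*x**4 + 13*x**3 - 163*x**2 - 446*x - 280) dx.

137*log(x - 4)/1485 + log(x + 1)/120 - 4*log(x + 2)/45 + 257*log(x + 5)/216 - 793*log(x + 7)/660 + C

Factor the denominator: (x - 4)*(x + 1)*(x + 2)*(x + 5)*(x + 7).
Partial-fraction decomposition: -793/(660*(x + 7)) + 257/(216*(x + 5)) - 4/(45*(x + 2)) + 1/(120*(x + 1)) + 137/(1485*(x - 4)).
Integrate each term: A/(x−a) contributes A·log|x−a|.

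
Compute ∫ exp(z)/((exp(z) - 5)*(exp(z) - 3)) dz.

Let u = e^z, du = e^z dz.
The integral becomes ∫ du/((u-3)(u-5)); decompose into partial fractions.

log(exp(z) - 5)/2 - log(exp(z) - 3)/2 + C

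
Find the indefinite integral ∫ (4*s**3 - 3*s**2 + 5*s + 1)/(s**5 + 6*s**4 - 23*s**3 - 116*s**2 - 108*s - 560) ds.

451*log(s - 5)/3132 + 323*log(s + 4)/540 - 1553*log(s + 7)/1908 + 2207*log(s**2 + 4)/61480 - 96*atan(s/2)/7685 + C

Factor the denominator: (s - 5)*(s + 4)*(s + 7)*(s**2 + 4).
Partial-fraction decomposition: (2207*s - 768)/(30740*(s**2 + 4)) - 1553/(1908*(s + 7)) + 323/(540*(s + 4)) + 451/(3132*(s - 5)).
Integrate each term; A/(s−a) gives A·log|s−a|; the (Bs+D)/(s²+p²) term gives a log and an atan.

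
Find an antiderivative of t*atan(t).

t**2*atan(t)/2 - t/2 + atan(t)/2 + C

Use integration by parts with u = arctan(t), dv = t dt.
Then du = 1/(t**2 + 1) dt.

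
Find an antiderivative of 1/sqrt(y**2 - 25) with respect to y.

Substitute y = 5·sec(θ), so dy = 5·sec(θ)*tan(θ) dθ and the radical becomes sqrt(y**2 - 25) = 5·tan(θ) by the Pythagorean identity.
Integrate the resulting trig expression in θ, then back-substitute sec(θ) = y/5, tan(θ) = sqrt(y**2 - 25)/5 (absorbing any constant into C).

log(y + sqrt(y**2 - 25)) + C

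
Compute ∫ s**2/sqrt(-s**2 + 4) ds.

-s*sqrt(-s**2 + 4)/2 + 2*asin(s/2) + C

Substitute s = 2·sin(θ), so ds = 2·cos(θ) dθ and the radical becomes sqrt(-s**2 + 4) = 2·cos(θ) by the Pythagorean identity.
Integrate the resulting trig expression in θ, then back-substitute θ = asin(s/2), sin(θ) = s/2, cos(θ) = sqrt(-s**2 + 4)/2 (absorbing any constant into C).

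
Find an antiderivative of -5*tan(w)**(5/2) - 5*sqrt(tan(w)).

-10*tan(w)**(3/2)/3 + C

Let u = tan(w), so du = (tan(w)**2 + 1) dw.
Rewriting, the integral becomes -5·∫ √u du = -5·(2/3)u^(3/2).
Substituting back, u = tan(w).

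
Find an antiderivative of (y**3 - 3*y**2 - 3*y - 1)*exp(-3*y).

(-9*y**3 + 18*y**2 + 39*y + 22)*exp(-3*y)/27 + C

Use integration by parts with u = y**3 - 3*y**2 - 3*y - 1, dv = exp(-3*y) dy, so v = -exp(-3*y)/3.
Apply parts 3 times (tabular method): alternate signs, differentiate u down to 0, integrate dv up.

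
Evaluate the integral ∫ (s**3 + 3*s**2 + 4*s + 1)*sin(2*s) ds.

-s**3*cos(2*s)/2 + 3*s**2*sin(2*s)/4 - 3*s**2*cos(2*s)/2 + 3*s*sin(2*s)/2 - 5*s*cos(2*s)/4 + 5*sin(2*s)/8 + cos(2*s)/4 + C

Use integration by parts with u = s**3 + 3*s**2 + 4*s + 1, dv = sin(2*s) ds, so v = -cos(2*s)/2.
Apply parts 3 times (tabular method): alternate signs, differentiate u down to 0, integrate dv up.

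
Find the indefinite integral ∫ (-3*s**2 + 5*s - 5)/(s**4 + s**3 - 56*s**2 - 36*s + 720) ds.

-83*log(s - 6)/264 + 11*log(s - 4)/60 - 35*log(s + 5)/33 + 143*log(s + 6)/120 + C

Factor the denominator: (s - 6)*(s - 4)*(s + 5)*(s + 6).
Partial-fraction decomposition: 143/(120*(s + 6)) - 35/(33*(s + 5)) + 11/(60*(s - 4)) - 83/(264*(s - 6)).
Integrate each term: A/(s−a) contributes A·log|s−a|.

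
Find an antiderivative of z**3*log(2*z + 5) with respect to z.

z**4*log(2*z + 5)/4 - z**4/16 + 5*z**3/24 - 25*z**2/32 + 125*z/32 - 625*log(2*z + 5)/64 + C

Use integration by parts with u = log(2*z + 5), dv = z**3 dz.
Then du = 2/(2*z + 5) dz and v = z**4/4.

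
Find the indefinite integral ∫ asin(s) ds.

s*asin(s) + sqrt(-s**2 + 1) + C

Use integration by parts with u = arcsin(s), dv = ds.
Then du = 1/sqrt(-s**2 + 1) ds.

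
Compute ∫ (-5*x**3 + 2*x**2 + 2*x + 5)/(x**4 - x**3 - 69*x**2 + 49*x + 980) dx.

Factor the denominator: (x - 7)*(x - 5)*(x + 4)*(x + 7).
Partial-fraction decomposition: -451/(126*(x + 7)) + 349/(297*(x + 4)) + 70/(27*(x - 5)) - 799/(154*(x - 7)).
Integrate each term: A/(x−a) contributes A·log|x−a|.

-799*log(x - 7)/154 + 70*log(x - 5)/27 + 349*log(x + 4)/297 - 451*log(x + 7)/126 + C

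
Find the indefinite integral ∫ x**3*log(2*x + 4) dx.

Use integration by parts with u = log(2*x + 4), dv = x**3 dx.
Then du = 2/(2*x + 4) dx and v = x**4/4.

x**4*log(2*x + 4)/4 - x**4/16 + x**3/6 - x**2/2 + 2*x - 4*log(x + 2) + C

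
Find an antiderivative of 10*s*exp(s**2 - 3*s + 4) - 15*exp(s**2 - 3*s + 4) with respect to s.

5*exp(s**2 - 3*s + 4) + C

Let u = s**2 - 3*s + 4, so du = (2*s - 3) ds.
Rewriting, the integral becomes 5·∫ e^u du = 5·e^u.
Substituting back, u = s**2 - 3*s + 4.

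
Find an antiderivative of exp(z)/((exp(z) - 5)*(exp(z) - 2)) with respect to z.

log(exp(z) - 5)/3 - log(exp(z) - 2)/3 + C

Let u = e^z, du = e^z dz.
The integral becomes ∫ du/((u-5)(u-2)); decompose into partial fractions.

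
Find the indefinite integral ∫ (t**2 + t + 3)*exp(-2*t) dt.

Use integration by parts with u = t**2 + t + 3, dv = exp(-2*t) dt, so v = -exp(-2*t)/2.
Apply parts 2 times (tabular method): alternate signs, differentiate u down to 0, integrate dv up.

(-t**2 - 2*t - 4)*exp(-2*t)/2 + C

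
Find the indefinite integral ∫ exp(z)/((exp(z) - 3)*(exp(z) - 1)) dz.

log(exp(z) - 3)/2 - log(exp(z) - 1)/2 + C

Let u = e^z, du = e^z dz.
The integral becomes ∫ du/((u-1)(u-3)); decompose into partial fractions.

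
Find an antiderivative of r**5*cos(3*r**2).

Let u = r², du = 2r dr; rewrite as (1/2)∫ u^2·cos(3u) du.
Now integrate by parts 2 times.

r**4*sin(3*r**2)/6 + r**2*cos(3*r**2)/9 - sin(3*r**2)/27 + C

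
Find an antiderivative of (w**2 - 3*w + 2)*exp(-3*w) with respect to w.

Use integration by parts with u = w**2 - 3*w + 2, dv = exp(-3*w) dw, so v = -exp(-3*w)/3.
Apply parts 2 times (tabular method): alternate signs, differentiate u down to 0, integrate dv up.

(-9*w**2 + 21*w - 11)*exp(-3*w)/27 + C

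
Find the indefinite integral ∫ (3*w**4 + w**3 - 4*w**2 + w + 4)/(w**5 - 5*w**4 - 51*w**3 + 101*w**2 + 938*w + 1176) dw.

Factor the denominator: (w - 7)**2*(w + 2)*(w + 3)*(w + 4).
Partial-fraction decomposition: 320/(121*(w + 4)) - 181/(100*(w + 3)) + 13/(81*(w + 2)) + 1964981/(980100*(w - 7)) + 7361/(990*(w - 7)**2).
Integrate each term; A/(w−a) gives A·log|w−a|; A/(w−a)² gives −A/(w−a).

1964981*log(w - 7)/980100 + 13*log(w + 2)/81 - 181*log(w + 3)/100 + 320*log(w + 4)/121 - 7361/(990*w - 6930) + C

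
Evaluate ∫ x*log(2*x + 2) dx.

x**2*log(2*x + 2)/2 - x**2/4 + x/2 - log(x + 1)/2 + C

Use integration by parts with u = log(2*x + 2), dv = x dx.
Then du = 2/(2*x + 2) dx and v = x**2/2.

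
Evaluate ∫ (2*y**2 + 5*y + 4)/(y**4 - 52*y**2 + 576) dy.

53*log(y - 6)/120 - 7*log(y - 4)/20 + log(y + 4)/10 - 23*log(y + 6)/120 + C

Factor the denominator: (y - 6)*(y - 4)*(y + 4)*(y + 6).
Partial-fraction decomposition: -23/(120*(y + 6)) + 1/(10*(y + 4)) - 7/(20*(y - 4)) + 53/(120*(y - 6)).
Integrate each term: A/(y−a) contributes A·log|y−a|.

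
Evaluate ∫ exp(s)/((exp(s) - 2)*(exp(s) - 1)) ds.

Let u = e^s, du = e^s ds.
The integral becomes ∫ du/((u-2)(u-1)); decompose into partial fractions.

log(exp(s) - 2) - log(exp(s) - 1) + C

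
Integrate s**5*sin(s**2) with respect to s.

Let u = s², du = 2s ds; rewrite as (1/2)∫ u^2·sin(1u) du.
Now integrate by parts 2 times.

-s**4*cos(s**2)/2 + s**2*sin(s**2) + cos(s**2) + C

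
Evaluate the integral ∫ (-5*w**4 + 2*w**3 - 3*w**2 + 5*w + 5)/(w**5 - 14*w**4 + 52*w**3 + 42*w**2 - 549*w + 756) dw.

Factor the denominator: (w - 7)*(w - 4)*(w - 3)**2*(w + 3).
Partial-fraction decomposition: -62/(315*(w + 3)) - 5321/(144*(w - 3)) - 179/(12*(w - 3)**2) + 1175/(21*(w - 4)) - 5713/(240*(w - 7)).
Integrate each term; A/(w−a) gives A·log|w−a|; A/(w−a)² gives −A/(w−a).

-5713*log(w - 7)/240 + 1175*log(w - 4)/21 - 5321*log(w - 3)/144 - 62*log(w + 3)/315 + 179/(12*w - 36) + C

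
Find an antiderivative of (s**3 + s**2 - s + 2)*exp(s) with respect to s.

(s**3 - 2*s**2 + 3*s - 1)*exp(s) + C

Use integration by parts with u = s**3 + s**2 - s + 2, dv = exp(s) ds, so v = exp(s).
Apply parts 3 times (tabular method): alternate signs, differentiate u down to 0, integrate dv up.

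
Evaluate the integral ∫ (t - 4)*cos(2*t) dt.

Use integration by parts with u = t - 4, dv = cos(2*t) dt, so v = sin(2*t)/2.
Apply parts 1 times (tabular method): alternate signs, differentiate u down to 0, integrate dv up.

t*sin(2*t)/2 - 2*sin(2*t) + cos(2*t)/4 + C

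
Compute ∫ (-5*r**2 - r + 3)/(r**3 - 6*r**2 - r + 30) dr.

Factor the denominator: (r - 5)*(r - 3)*(r + 2).
Partial-fraction decomposition: -3/(7*(r + 2)) + 9/(2*(r - 3)) - 127/(14*(r - 5)).
Integrate each term: A/(r−a) contributes A·log|r−a|.

-127*log(r - 5)/14 + 9*log(r - 3)/2 - 3*log(r + 2)/7 + C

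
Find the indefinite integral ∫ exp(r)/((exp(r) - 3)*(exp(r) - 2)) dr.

log(exp(r) - 3) - log(exp(r) - 2) + C

Let u = e^r, du = e^r dr.
The integral becomes ∫ du/((u-2)(u-3)); decompose into partial fractions.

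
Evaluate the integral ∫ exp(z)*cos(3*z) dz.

3*exp(z)*sin(3*z)/10 + exp(z)*cos(3*z)/10 + C

Let I denote the integral. Integrate by parts with u = cos(3*z), dv = exp(z) dz, so v = exp(z): I = exp(z)*cos(3*z) + 3·∫ exp(z)*sin(3*z) dz.
Apply parts again with u = sin(3*z), dv = exp(z) dz: ∫ exp(z)*sin(3*z) dz = exp(z)*sin(3*z) − 3·I. Substituting back brings back I: I = 3*exp(z)*sin(3*z) + exp(z)*cos(3*z) − 9·I.
Solving for I: (1 + 9)·I equals the remaining terms, so I = (1/10)·(3*exp(z)*sin(3*z) + exp(z)*cos(3*z)).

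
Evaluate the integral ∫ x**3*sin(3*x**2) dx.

-x**2*cos(3*x**2)/6 + sin(3*x**2)/18 + C

Let u = x², du = 2x dx; rewrite as (1/2)∫ u^1·sin(3u) du.
Now integrate by parts 1 time.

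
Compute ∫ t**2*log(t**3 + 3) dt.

t**3*log(t**3 + 3)/3 - t**3/3 + log(t**3 + 3) + C

Let u = t**3 + 3, so du = (3*t**2) dt.
The integral becomes (1/3)·∫ log(u) du; integrate by parts with u′=log(u), dv′=du.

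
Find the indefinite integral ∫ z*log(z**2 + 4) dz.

Let u = z**2 + 4, so du = (2*z) dz.
The integral becomes (1/2)·∫ log(u) du; integrate by parts with u′=log(u), dv′=du.

z**2*log(z**2 + 4)/2 - z**2/2 + 2*log(z**2 + 4) + C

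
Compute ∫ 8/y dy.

Let u = 4*y**2, so du = (8*y) dy.
Rewriting, the integral becomes 4·∫ 1/u du = 4·log(u).
Substituting back, u = 4*y**2.

8*log(y) + 8*log(2) + C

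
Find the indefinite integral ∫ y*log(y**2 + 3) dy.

y**2*log(y**2 + 3)/2 - y**2/2 + 3*log(y**2 + 3)/2 + C

Let u = y**2 + 3, so du = (2*y) dy.
The integral becomes (1/2)·∫ log(u) du; integrate by parts with u′=log(u), dv′=du.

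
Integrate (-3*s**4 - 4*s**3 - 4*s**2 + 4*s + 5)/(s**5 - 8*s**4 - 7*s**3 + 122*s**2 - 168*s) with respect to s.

Factor the denominator: s*(s - 7)*(s - 3)*(s - 2)*(s + 4).
Partial-fraction decomposition: -587/(1848*(s + 4)) - 83/(60*(s - 2)) + 185/(42*(s - 3)) - 4369/(770*(s - 7)) - 5/(168*s).
Integrate each term: A/(s−a) contributes A·log|s−a|.

-5*log(s)/168 - 4369*log(s - 7)/770 + 185*log(s - 3)/42 - 83*log(s - 2)/60 - 587*log(s + 4)/1848 + C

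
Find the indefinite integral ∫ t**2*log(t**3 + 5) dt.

Let u = t**3 + 5, so du = (3*t**2) dt.
The integral becomes (1/3)·∫ log(u) du; integrate by parts with u′=log(u), dv′=du.

t**3*log(t**3 + 5)/3 - t**3/3 + 5*log(t**3 + 5)/3 + C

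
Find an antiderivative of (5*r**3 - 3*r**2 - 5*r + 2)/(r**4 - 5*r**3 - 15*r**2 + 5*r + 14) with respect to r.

1535*log(r - 7)/432 + log(r - 1)/36 - log(r + 1)/16 + 40*log(r + 2)/27 + C

Factor the denominator: (r - 7)*(r - 1)*(r + 1)*(r + 2).
Partial-fraction decomposition: 40/(27*(r + 2)) - 1/(16*(r + 1)) + 1/(36*(r - 1)) + 1535/(432*(r - 7)).
Integrate each term: A/(r−a) contributes A·log|r−a|.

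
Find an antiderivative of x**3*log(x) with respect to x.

x**4*log(x)/4 - x**4/16 + C

Use integration by parts with u = log(x), dv = x**3 dx.
Then du = 1/x dx and v = x**4/4.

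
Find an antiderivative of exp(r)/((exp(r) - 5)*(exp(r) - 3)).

log(exp(r) - 5)/2 - log(exp(r) - 3)/2 + C

Let u = e^r, du = e^r dr.
The integral becomes ∫ du/((u-3)(u-5)); decompose into partial fractions.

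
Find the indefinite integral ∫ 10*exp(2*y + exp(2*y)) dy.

Let u = exp(2*y), so du = (2*exp(2*y)) dy.
Rewriting, the integral becomes 5·∫ e^u du = 5·e^u.
Substituting back, u = exp(2*y).

5*exp(exp(2*y)) + C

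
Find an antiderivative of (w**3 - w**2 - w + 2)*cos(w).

w**3*sin(w) - w**2*sin(w) + 3*w**2*cos(w) - 7*w*sin(w) - 2*w*cos(w) + 4*sin(w) - 7*cos(w) + C

Use integration by parts with u = w**3 - w**2 - w + 2, dv = cos(w) dw, so v = sin(w).
Apply parts 3 times (tabular method): alternate signs, differentiate u down to 0, integrate dv up.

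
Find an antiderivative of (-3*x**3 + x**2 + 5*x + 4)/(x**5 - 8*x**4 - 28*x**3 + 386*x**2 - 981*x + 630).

-578*log(x - 6)/195 + 107*log(x - 5)/32 - 53*log(x - 3)/120 - 7*log(x - 1)/320 + 349*log(x + 7)/4160 + C

Factor the denominator: (x - 6)*(x - 5)*(x - 3)*(x - 1)*(x + 7).
Partial-fraction decomposition: 349/(4160*(x + 7)) - 7/(320*(x - 1)) - 53/(120*(x - 3)) + 107/(32*(x - 5)) - 578/(195*(x - 6)).
Integrate each term: A/(x−a) contributes A·log|x−a|.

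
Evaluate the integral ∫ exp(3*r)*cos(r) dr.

exp(3*r)*sin(r)/10 + 3*exp(3*r)*cos(r)/10 + C

Let I denote the integral. Integrate by parts with u = cos(r), dv = exp(3*r) dr, so v = exp(3*r)/3: I = exp(3*r)*cos(r)/3 + (1/3)·∫ exp(3*r)*sin(r) dr.
Apply parts again with u = sin(r), dv = exp(3*r) dr: ∫ exp(3*r)*sin(r) dr = exp(3*r)*sin(r)/3 − (1/3)·I. Substituting back brings back I: I = exp(3*r)*sin(r)/9 + exp(3*r)*cos(r)/3 − (1/9)·I.
Solving for I: (1 + 1/9)·I equals the remaining terms, so I = (9/10)·(exp(3*r)*sin(r)/9 + exp(3*r)*cos(r)/3).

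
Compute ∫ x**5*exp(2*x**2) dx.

(2*x**4 - 2*x**2 + 1)*exp(2*x**2)/8 + C

Let u = x², du = 2x dx; rewrite as (1/2)∫ u^2·exp(2u) du.
Now integrate by parts 2 times.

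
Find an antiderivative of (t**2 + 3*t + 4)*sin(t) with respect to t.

-t**2*cos(t) + 2*t*sin(t) - 3*t*cos(t) + 3*sin(t) - 2*cos(t) + C

Use integration by parts with u = t**2 + 3*t + 4, dv = sin(t) dt, so v = -cos(t).
Apply parts 2 times (tabular method): alternate signs, differentiate u down to 0, integrate dv up.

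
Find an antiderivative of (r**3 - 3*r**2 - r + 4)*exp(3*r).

(9*r**3 - 36*r**2 + 15*r + 31)*exp(3*r)/27 + C

Use integration by parts with u = r**3 - 3*r**2 - r + 4, dv = exp(3*r) dr, so v = exp(3*r)/3.
Apply parts 3 times (tabular method): alternate signs, differentiate u down to 0, integrate dv up.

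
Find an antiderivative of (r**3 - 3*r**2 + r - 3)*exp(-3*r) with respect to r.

(-9*r**3 + 18*r**2 + 3*r + 28)*exp(-3*r)/27 + C

Use integration by parts with u = r**3 - 3*r**2 + r - 3, dv = exp(-3*r) dr, so v = -exp(-3*r)/3.
Apply parts 3 times (tabular method): alternate signs, differentiate u down to 0, integrate dv up.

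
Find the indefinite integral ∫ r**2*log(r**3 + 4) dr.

Let u = r**3 + 4, so du = (3*r**2) dr.
The integral becomes (1/3)·∫ log(u) du; integrate by parts with u′=log(u), dv′=du.

r**3*log(r**3 + 4)/3 - r**3/3 + 4*log(r**3 + 4)/3 + C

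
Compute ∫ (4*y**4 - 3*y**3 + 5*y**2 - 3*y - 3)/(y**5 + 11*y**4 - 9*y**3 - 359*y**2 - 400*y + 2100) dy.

Factor the denominator: (y - 5)*(y - 2)*(y + 5)*(y + 6)*(y + 7).
Partial-fraction decomposition: 454/(9*(y + 7)) - 6027/(88*(y + 6)) + 753/(35*(y + 5)) - 17/(504*(y - 2)) + 31/(55*(y - 5)).
Integrate each term: A/(y−a) contributes A·log|y−a|.

31*log(y - 5)/55 - 17*log(y - 2)/504 + 753*log(y + 5)/35 - 6027*log(y + 6)/88 + 454*log(y + 7)/9 + C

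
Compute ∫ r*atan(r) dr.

Use integration by parts with u = arctan(r), dv = r dr.
Then du = 1/(r**2 + 1) dr.

r**2*atan(r)/2 - r/2 + atan(r)/2 + C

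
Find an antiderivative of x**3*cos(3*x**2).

x**2*sin(3*x**2)/6 + cos(3*x**2)/18 + C

Let u = x², du = 2x dx; rewrite as (1/2)∫ u^1·cos(3u) du.
Now integrate by parts 1 time.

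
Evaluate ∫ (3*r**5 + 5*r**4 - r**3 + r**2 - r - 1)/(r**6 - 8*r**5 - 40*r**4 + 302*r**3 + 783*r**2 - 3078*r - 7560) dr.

15531*log(r - 7)/550 - 29621*log(r - 6)/810 + 6197*log(r - 5)/576 - 149557*log(r + 3)/129600 + 1709*log(r + 4)/990 - 143/(360*r + 1080) + C

Factor the denominator: (r - 7)*(r - 6)*(r - 5)*(r + 3)**2*(r + 4).
Partial-fraction decomposition: 1709/(990*(r + 4)) - 149557/(129600*(r + 3)) + 143/(360*(r + 3)**2) + 6197/(576*(r - 5)) - 29621/(810*(r - 6)) + 15531/(550*(r - 7)).
Integrate each term; A/(r−a) gives A·log|r−a|; A/(r−a)² gives −A/(r−a).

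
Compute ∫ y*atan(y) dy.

y**2*atan(y)/2 - y/2 + atan(y)/2 + C

Use integration by parts with u = arctan(y), dv = y dy.
Then du = 1/(y**2 + 1) dy.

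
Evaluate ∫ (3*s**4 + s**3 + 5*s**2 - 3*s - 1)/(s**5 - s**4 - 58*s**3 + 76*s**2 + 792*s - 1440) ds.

Factor the denominator: (s - 6)*(s - 4)*(s - 2)*(s + 5)*(s + 6).
Partial-fraction decomposition: 3869/(960*(s + 6)) - 1889/(693*(s + 5)) + 69/(448*(s - 2)) - 899/(360*(s - 4)) + 4265/(1056*(s - 6)).
Integrate each term: A/(s−a) contributes A·log|s−a|.

4265*log(s - 6)/1056 - 899*log(s - 4)/360 + 69*log(s - 2)/448 - 1889*log(s + 5)/693 + 3869*log(s + 6)/960 + C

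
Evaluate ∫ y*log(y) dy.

Use integration by parts with u = log(y), dv = y dy.
Then du = 1/y dy and v = y**2/2.

y**2*log(y)/2 - y**2/4 + C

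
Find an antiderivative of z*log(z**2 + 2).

z**2*log(z**2 + 2)/2 - z**2/2 + log(z**2 + 2) + C

Let u = z**2 + 2, so du = (2*z) dz.
The integral becomes (1/2)·∫ log(u) du; integrate by parts with u′=log(u), dv′=du.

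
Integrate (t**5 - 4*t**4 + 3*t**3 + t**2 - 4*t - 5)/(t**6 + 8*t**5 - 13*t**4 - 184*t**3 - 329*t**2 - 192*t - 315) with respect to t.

125*log(t - 5)/2496 - 3039*log(t + 3)/1600 + 3421*log(t + 7)/1200 - log(t**2 + 1)/1300 + 21*atan(t)/650 - 79/(40*t + 120) + C

Factor the denominator: (t - 5)*(t + 3)**2*(t + 7)*(t**2 + 1).
Partial-fraction decomposition: -(t - 21)/(650*(t**2 + 1)) + 3421/(1200*(t + 7)) - 3039/(1600*(t + 3)) + 79/(40*(t + 3)**2) + 125/(2496*(t - 5)).
Integrate each term; A/(t−a) gives A·log|t−a|; the (Bt+D)/(t²+p²) term gives a log and an atan.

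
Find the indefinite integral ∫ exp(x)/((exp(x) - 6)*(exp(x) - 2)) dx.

Let u = e^x, du = e^x dx.
The integral becomes ∫ du/((u-6)(u-2)); decompose into partial fractions.

log(exp(x) - 6)/4 - log(exp(x) - 2)/4 + C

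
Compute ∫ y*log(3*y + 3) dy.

Use integration by parts with u = log(3*y + 3), dv = y dy.
Then du = 3/(3*y + 3) dy and v = y**2/2.

y**2*log(3*y + 3)/2 - y**2/4 + y/2 - log(y + 1)/2 + C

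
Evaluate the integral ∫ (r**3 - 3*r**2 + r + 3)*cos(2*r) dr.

r**3*sin(2*r)/2 - 3*r**2*sin(2*r)/2 + 3*r**2*cos(2*r)/4 - r*sin(2*r)/4 - 3*r*cos(2*r)/2 + 9*sin(2*r)/4 - cos(2*r)/8 + C

Use integration by parts with u = r**3 - 3*r**2 + r + 3, dv = cos(2*r) dr, so v = sin(2*r)/2.
Apply parts 3 times (tabular method): alternate signs, differentiate u down to 0, integrate dv up.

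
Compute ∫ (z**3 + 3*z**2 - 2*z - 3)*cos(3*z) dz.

Use integration by parts with u = z**3 + 3*z**2 - 2*z - 3, dv = cos(3*z) dz, so v = sin(3*z)/3.
Apply parts 3 times (tabular method): alternate signs, differentiate u down to 0, integrate dv up.

z**3*sin(3*z)/3 + z**2*sin(3*z) + z**2*cos(3*z)/3 - 8*z*sin(3*z)/9 + 2*z*cos(3*z)/3 - 11*sin(3*z)/9 - 8*cos(3*z)/27 + C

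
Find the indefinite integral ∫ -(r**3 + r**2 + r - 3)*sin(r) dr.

r**3*cos(r) - 3*r**2*sin(r) + r**2*cos(r) - 2*r*sin(r) - 5*r*cos(r) + 5*sin(r) - 5*cos(r) + C

Use integration by parts with u = r**3 + r**2 + r - 3, dv = -sin(r) dr, so v = cos(r).
Apply parts 3 times (tabular method): alternate signs, differentiate u down to 0, integrate dv up.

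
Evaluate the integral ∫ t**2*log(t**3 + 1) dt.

t**3*log(t**3 + 1)/3 - t**3/3 + log(t**3 + 1)/3 + C

Let u = t**3 + 1, so du = (3*t**2) dt.
The integral becomes (1/3)·∫ log(u) du; integrate by parts with u′=log(u), dv′=du.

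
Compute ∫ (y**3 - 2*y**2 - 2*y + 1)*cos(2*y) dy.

y**3*sin(2*y)/2 - y**2*sin(2*y) + 3*y**2*cos(2*y)/4 - 7*y*sin(2*y)/4 - y*cos(2*y) + sin(2*y) - 7*cos(2*y)/8 + C

Use integration by parts with u = y**3 - 2*y**2 - 2*y + 1, dv = cos(2*y) dy, so v = sin(2*y)/2.
Apply parts 3 times (tabular method): alternate signs, differentiate u down to 0, integrate dv up.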